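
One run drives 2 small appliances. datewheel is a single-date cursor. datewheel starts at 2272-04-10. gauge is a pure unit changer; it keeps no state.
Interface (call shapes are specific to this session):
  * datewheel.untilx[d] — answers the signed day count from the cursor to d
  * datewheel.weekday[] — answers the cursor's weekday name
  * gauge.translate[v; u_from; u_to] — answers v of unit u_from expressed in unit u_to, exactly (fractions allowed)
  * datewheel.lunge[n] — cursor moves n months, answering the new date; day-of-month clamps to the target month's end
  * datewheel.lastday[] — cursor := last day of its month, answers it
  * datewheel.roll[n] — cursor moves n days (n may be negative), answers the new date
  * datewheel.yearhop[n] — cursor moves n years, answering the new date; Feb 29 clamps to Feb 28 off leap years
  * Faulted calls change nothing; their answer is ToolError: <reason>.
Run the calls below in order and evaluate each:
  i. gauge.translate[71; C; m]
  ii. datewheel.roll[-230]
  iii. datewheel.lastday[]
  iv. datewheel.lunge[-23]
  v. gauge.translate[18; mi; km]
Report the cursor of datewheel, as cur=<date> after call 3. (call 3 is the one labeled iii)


Next I call gauge.translate on v='71', u_from='C', u_to='m': ToolError: incompatible units.
I use datewheel.roll on n='-230', → 2271-08-24.
I use datewheel.lastday, → 2271-08-31.
Invoking datewheel.lunge on n='-23', giving 2269-09-30.
Next I call gauge.translate on v='18', u_from='mi', u_to='km', and observe 452628/15625.

Answer: cur=2271-08-31


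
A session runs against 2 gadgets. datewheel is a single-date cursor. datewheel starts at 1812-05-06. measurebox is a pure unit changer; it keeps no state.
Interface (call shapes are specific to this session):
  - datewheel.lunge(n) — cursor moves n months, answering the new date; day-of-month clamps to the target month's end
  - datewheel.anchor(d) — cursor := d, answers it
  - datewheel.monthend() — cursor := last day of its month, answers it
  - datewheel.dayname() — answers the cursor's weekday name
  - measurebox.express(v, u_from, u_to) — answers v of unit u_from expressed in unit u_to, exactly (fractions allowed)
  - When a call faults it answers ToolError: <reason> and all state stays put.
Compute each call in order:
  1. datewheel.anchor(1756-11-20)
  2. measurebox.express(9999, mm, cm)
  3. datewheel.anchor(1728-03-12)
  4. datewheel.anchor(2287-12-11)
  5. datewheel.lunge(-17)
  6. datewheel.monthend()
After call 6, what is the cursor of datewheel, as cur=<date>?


! 1. datewheel.anchor(d: 1756-11-20) => 1756-11-20
! 2. measurebox.express(v: 9999, u_from: mm, u_to: cm) => 9999/10
! 3. datewheel.anchor(d: 1728-03-12) => 1728-03-12
! 4. datewheel.anchor(d: 2287-12-11) => 2287-12-11
! 5. datewheel.lunge(n: -17) => 2286-07-11
! 6. datewheel.monthend() => 2286-07-31

Answer: cur=2286-07-31


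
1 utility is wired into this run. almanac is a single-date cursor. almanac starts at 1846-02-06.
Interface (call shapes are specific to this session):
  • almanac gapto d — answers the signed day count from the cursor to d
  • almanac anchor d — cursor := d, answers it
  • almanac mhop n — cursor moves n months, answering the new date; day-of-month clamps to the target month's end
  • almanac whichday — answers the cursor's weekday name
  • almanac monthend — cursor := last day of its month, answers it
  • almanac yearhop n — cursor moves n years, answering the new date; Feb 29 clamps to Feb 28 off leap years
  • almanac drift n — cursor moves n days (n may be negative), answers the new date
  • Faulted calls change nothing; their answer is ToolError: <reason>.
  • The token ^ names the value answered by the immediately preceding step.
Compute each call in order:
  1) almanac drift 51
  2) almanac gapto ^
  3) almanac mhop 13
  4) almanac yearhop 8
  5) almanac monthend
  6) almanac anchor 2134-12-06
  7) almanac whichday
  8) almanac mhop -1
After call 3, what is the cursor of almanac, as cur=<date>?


Answer: cur=1847-04-29

Derivation:
-- almanac drift(n: 51) => 1846-03-29
-- almanac gapto(d: ^) => 0
-- almanac mhop(n: 13) => 1847-04-29
-- almanac yearhop(n: 8) => 1855-04-29
-- almanac monthend() => 1855-04-30
-- almanac anchor(d: 2134-12-06) => 2134-12-06
-- almanac whichday() => Monday
-- almanac mhop(n: -1) => 2134-11-06


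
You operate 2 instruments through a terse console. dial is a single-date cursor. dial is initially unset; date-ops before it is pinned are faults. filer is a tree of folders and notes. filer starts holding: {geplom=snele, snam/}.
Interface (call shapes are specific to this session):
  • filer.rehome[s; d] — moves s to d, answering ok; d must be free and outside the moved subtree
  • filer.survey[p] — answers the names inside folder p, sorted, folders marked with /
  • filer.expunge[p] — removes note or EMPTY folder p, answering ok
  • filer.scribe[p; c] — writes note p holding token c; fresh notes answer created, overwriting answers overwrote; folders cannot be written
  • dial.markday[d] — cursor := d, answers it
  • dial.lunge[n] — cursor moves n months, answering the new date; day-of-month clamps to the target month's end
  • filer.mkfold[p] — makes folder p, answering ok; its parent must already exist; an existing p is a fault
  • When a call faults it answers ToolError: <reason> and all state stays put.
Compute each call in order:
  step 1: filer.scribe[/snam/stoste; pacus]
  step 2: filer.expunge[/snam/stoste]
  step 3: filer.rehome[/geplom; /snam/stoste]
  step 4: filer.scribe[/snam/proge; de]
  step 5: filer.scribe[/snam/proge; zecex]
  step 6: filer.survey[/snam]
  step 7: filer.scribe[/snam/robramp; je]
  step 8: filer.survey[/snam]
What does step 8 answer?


I use scribe passing p='/snam/stoste', c='pacus', and get created.
Then expunge passing p='/snam/stoste', and see ok.
Calling rehome passing s='/geplom', d='/snam/stoste', → ok.
Next I call scribe passing p='/snam/proge', c='de', and see created.
Invoking scribe passing p='/snam/proge', c='zecex': overwrote.
I invoke survey passing p='/snam', — result: [proge, stoste].
I try scribe passing p='/snam/robramp', c='je', yielding created.
Then survey passing p='/snam', which returns [proge, robramp, stoste].

Answer: [proge, robramp, stoste]


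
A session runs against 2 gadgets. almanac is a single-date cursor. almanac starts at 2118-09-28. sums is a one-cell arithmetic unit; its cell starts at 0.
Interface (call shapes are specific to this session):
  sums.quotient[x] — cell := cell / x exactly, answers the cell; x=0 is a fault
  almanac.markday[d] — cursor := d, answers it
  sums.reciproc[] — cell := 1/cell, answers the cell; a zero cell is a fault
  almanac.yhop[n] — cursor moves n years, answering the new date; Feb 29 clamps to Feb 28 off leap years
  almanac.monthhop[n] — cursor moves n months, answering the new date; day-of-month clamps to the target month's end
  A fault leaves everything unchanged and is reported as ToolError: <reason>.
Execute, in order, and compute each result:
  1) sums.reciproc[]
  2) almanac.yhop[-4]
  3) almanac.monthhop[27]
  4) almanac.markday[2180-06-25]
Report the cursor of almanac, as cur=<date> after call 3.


Answer: cur=2116-12-28

Derivation:
Act: sums.reciproc[]
Obs: ToolError: reciprocal of zero
Act: almanac.yhop[n: -4]
Obs: 2114-09-28
Act: almanac.monthhop[n: 27]
Obs: 2116-12-28
Act: almanac.markday[d: 2180-06-25]
Obs: 2180-06-25


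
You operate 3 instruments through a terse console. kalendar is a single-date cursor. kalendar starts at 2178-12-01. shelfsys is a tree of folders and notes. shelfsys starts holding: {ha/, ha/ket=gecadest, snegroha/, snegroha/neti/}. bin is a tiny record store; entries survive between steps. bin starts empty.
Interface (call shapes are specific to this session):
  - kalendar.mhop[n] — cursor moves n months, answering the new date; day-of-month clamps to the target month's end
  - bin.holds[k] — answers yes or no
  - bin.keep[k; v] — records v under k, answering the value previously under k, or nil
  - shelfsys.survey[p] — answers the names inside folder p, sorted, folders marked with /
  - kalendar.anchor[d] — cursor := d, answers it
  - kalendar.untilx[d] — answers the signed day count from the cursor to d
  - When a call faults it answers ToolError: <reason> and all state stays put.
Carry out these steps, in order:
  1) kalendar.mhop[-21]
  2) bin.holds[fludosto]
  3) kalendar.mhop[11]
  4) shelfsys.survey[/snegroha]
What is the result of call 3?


-- 1. kalendar.mhop(n→-21) == 2177-03-01
-- 2. bin.holds(k→fludosto) == no
-- 3. kalendar.mhop(n→11) == 2178-02-01
-- 4. shelfsys.survey(p→/snegroha) == [neti/]

Answer: 2178-02-01


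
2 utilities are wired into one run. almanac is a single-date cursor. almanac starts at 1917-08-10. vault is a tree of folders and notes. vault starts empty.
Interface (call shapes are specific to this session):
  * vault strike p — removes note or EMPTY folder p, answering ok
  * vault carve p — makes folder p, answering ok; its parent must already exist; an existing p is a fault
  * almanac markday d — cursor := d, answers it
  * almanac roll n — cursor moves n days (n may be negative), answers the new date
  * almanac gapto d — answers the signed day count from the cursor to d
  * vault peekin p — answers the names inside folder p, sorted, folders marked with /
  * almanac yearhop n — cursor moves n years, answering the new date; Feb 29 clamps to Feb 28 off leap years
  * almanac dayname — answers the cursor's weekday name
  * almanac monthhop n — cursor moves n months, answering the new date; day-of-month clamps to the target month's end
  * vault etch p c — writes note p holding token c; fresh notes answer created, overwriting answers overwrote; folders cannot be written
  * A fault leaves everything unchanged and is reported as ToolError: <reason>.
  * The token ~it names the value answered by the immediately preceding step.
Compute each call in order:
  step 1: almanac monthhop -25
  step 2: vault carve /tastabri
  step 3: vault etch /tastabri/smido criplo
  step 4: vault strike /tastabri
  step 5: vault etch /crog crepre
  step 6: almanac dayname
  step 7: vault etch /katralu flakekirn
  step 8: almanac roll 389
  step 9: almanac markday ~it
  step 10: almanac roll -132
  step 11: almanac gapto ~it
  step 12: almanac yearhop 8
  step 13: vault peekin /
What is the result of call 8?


Answer: 1916-08-02

Derivation:
! almanac monthhop(n='-25') == 1915-07-10
! vault carve(p='/tastabri') == ok
! vault etch(p='/tastabri/smido', c='criplo') == created
! vault strike(p='/tastabri') == ToolError: not empty
! vault etch(p='/crog', c='crepre') == created
! almanac dayname() == Saturday
! vault etch(p='/katralu', c='flakekirn') == created
! almanac roll(n='389') == 1916-08-02
! almanac markday(d='~it') == 1916-08-02
! almanac roll(n='-132') == 1916-03-23
! almanac gapto(d='~it') == 0
! almanac yearhop(n='8') == 1924-03-23
! vault peekin(p='/') == [crog, katralu, tastabri/]


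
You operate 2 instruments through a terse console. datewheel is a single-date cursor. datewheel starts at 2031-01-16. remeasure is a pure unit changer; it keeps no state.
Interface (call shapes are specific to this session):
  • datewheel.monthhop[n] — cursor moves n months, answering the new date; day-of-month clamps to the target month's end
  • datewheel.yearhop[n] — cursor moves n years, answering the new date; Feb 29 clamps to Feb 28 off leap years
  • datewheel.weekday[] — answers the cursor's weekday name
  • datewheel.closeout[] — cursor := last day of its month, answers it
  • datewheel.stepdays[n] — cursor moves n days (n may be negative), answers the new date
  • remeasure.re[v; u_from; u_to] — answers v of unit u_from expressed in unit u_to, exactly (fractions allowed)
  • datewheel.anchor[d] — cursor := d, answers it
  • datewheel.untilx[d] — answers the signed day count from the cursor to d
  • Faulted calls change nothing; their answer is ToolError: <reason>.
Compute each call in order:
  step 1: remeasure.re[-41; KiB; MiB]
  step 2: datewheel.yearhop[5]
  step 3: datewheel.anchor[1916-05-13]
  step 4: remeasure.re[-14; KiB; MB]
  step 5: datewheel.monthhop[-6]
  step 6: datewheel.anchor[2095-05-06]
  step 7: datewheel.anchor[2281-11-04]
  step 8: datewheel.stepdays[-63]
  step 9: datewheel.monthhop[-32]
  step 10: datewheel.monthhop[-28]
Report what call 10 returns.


==> remeasure.re(v→-41, u_from→KiB, u_to→MiB)
<== -41/1024
==> datewheel.yearhop(n→5)
<== 2036-01-16
==> datewheel.anchor(d→1916-05-13)
<== 1916-05-13
==> remeasure.re(v→-14, u_from→KiB, u_to→MB)
<== -224/15625
==> datewheel.monthhop(n→-6)
<== 1915-11-13
==> datewheel.anchor(d→2095-05-06)
<== 2095-05-06
==> datewheel.anchor(d→2281-11-04)
<== 2281-11-04
==> datewheel.stepdays(n→-63)
<== 2281-09-02
==> datewheel.monthhop(n→-32)
<== 2279-01-02
==> datewheel.monthhop(n→-28)
<== 2276-09-02

Answer: 2276-09-02


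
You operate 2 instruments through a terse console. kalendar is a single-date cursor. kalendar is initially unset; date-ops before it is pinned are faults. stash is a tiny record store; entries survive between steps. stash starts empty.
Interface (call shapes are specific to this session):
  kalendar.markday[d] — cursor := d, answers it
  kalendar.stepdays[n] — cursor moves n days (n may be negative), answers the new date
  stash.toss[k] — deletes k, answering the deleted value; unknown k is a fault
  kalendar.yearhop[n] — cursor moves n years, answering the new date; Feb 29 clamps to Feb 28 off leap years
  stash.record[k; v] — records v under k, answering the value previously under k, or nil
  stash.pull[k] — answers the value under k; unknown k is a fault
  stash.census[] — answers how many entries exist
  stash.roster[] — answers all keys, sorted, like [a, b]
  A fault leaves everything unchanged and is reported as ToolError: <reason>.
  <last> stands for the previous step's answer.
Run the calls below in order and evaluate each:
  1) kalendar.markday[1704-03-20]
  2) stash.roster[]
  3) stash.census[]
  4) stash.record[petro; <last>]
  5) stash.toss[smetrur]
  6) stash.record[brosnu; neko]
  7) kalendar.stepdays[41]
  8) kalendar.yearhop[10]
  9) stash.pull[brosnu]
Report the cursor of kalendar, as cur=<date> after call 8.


Answer: cur=1714-04-30

Derivation:
-> kalendar.markday(d: 1704-03-20)
<- 1704-03-20
-> stash.roster()
<- []
-> stash.census()
<- 0
-> stash.record(k: petro, v: <last>)
<- nil
-> stash.toss(k: smetrur)
<- ToolError: no such key smetrur
-> stash.record(k: brosnu, v: neko)
<- nil
-> kalendar.stepdays(n: 41)
<- 1704-04-30
-> kalendar.yearhop(n: 10)
<- 1714-04-30
-> stash.pull(k: brosnu)
<- neko


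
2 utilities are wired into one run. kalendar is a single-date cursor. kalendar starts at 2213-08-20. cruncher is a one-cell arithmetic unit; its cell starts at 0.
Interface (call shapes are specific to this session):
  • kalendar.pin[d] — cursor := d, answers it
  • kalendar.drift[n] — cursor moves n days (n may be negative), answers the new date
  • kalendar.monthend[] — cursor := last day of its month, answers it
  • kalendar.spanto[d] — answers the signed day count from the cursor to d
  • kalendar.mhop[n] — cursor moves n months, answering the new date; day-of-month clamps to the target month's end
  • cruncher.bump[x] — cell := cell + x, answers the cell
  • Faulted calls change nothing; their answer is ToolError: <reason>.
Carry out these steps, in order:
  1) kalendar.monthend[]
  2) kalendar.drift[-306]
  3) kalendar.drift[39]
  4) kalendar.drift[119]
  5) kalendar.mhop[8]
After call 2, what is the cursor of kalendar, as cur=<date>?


! 1. monthend() => 2213-08-31
! 2. drift(n→-306) => 2212-10-29
! 3. drift(n→39) => 2212-12-07
! 4. drift(n→119) => 2213-04-05
! 5. mhop(n→8) => 2213-12-05

Answer: cur=2212-10-29


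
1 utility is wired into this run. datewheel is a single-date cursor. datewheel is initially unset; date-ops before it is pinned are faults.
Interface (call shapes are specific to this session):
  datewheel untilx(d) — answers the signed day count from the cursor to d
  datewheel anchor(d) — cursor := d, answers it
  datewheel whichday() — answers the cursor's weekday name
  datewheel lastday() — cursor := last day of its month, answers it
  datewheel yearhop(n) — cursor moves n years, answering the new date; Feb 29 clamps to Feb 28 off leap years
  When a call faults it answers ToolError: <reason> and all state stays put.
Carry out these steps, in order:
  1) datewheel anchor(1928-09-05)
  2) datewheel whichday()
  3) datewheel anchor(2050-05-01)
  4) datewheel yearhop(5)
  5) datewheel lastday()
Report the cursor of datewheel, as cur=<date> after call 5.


Answer: cur=2055-05-31

Derivation:
// datewheel anchor(d=1928-09-05) : 1928-09-05
// datewheel whichday() : Wednesday
// datewheel anchor(d=2050-05-01) : 2050-05-01
// datewheel yearhop(n=5) : 2055-05-01
// datewheel lastday() : 2055-05-31


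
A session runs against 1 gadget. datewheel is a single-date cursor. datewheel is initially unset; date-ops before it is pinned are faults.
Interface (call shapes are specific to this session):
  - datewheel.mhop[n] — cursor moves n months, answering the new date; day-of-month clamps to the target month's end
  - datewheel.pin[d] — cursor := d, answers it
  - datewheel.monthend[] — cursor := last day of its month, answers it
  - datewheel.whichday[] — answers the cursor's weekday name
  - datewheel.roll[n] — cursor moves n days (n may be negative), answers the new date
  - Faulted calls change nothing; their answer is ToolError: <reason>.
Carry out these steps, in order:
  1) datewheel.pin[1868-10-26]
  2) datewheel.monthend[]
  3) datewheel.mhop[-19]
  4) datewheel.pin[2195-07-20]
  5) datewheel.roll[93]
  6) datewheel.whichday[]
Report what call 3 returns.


[in] pin d='1868-10-26'
:: 1868-10-26
[in] monthend
:: 1868-10-31
[in] mhop n='-19'
:: 1867-03-31
[in] pin d='2195-07-20'
:: 2195-07-20
[in] roll n='93'
:: 2195-10-21
[in] whichday
:: Wednesday

Answer: 1867-03-31


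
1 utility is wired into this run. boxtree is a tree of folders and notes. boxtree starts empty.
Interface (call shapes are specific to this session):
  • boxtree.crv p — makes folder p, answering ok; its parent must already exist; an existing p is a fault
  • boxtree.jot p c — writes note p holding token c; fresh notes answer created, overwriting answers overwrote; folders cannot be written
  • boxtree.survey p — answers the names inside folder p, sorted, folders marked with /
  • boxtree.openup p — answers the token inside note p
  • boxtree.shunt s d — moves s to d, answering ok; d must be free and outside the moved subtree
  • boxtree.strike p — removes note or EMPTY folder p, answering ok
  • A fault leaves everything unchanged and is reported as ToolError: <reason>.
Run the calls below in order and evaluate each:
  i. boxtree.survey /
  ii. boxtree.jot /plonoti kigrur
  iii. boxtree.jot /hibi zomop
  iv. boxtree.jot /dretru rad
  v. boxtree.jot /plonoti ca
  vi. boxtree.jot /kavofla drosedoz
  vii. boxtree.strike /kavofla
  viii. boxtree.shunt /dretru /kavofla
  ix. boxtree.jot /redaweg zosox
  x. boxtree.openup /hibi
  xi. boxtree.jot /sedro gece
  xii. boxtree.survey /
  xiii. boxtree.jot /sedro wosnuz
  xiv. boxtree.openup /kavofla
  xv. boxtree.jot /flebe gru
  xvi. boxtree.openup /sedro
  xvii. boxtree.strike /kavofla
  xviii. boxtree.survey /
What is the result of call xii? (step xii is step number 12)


Answer: [hibi, kavofla, plonoti, redaweg, sedro]

Derivation:
~$ boxtree.survey /
  []
~$ boxtree.jot /plonoti kigrur
  created
~$ boxtree.jot /hibi zomop
  created
~$ boxtree.jot /dretru rad
  created
~$ boxtree.jot /plonoti ca
  overwrote
~$ boxtree.jot /kavofla drosedoz
  created
~$ boxtree.strike /kavofla
  ok
~$ boxtree.shunt /dretru /kavofla
  ok
~$ boxtree.jot /redaweg zosox
  created
~$ boxtree.openup /hibi
  zomop
~$ boxtree.jot /sedro gece
  created
~$ boxtree.survey /
  [hibi, kavofla, plonoti, redaweg, sedro]
~$ boxtree.jot /sedro wosnuz
  overwrote
~$ boxtree.openup /kavofla
  rad
~$ boxtree.jot /flebe gru
  created
~$ boxtree.openup /sedro
  wosnuz
~$ boxtree.strike /kavofla
  ok
~$ boxtree.survey /
  [flebe, hibi, plonoti, redaweg, sedro]


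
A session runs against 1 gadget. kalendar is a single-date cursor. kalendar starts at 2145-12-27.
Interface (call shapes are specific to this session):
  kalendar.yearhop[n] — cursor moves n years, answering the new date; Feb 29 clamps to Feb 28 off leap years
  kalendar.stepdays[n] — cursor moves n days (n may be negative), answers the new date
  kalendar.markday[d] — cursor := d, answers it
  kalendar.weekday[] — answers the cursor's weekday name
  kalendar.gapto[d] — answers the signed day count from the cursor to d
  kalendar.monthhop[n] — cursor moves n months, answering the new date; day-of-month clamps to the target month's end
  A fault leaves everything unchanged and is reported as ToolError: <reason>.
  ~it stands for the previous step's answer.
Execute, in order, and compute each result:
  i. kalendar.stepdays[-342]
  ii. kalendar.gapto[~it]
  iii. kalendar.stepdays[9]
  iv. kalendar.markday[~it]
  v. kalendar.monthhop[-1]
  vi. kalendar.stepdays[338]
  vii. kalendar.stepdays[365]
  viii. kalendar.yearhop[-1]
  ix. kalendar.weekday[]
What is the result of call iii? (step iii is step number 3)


Then kalendar.stepdays on n=-342: 2145-01-19.
I run kalendar.gapto on d=~it, and see 0.
Then kalendar.stepdays on n=9, yielding 2145-01-28.
Using kalendar.markday on d=~it: 2145-01-28.
I use kalendar.monthhop on n=-1, giving 2144-12-28.
I use kalendar.stepdays on n=338: 2145-12-01.
I call kalendar.stepdays on n=365, and get 2146-12-01.
Using kalendar.yearhop on n=-1, which returns 2145-12-01.
Using kalendar.weekday, and get Wednesday.

Answer: 2145-01-28


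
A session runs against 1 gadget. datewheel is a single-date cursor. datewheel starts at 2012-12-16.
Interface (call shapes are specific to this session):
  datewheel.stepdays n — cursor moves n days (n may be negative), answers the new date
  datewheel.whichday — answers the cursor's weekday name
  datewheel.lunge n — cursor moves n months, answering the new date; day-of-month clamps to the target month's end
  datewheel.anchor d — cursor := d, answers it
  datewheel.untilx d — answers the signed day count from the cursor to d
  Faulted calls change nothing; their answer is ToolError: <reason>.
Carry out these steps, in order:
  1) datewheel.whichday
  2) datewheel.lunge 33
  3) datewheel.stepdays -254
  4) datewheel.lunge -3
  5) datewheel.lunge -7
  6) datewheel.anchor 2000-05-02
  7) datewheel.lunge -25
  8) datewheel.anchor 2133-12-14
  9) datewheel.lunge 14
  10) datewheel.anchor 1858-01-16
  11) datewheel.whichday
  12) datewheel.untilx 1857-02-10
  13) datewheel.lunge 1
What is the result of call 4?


Answer: 2014-10-05

Derivation:
;; 1. datewheel.whichday() => Sunday
;; 2. datewheel.lunge(33) => 2015-09-16
;; 3. datewheel.stepdays(-254) => 2015-01-05
;; 4. datewheel.lunge(-3) => 2014-10-05
;; 5. datewheel.lunge(-7) => 2014-03-05
;; 6. datewheel.anchor(2000-05-02) => 2000-05-02
;; 7. datewheel.lunge(-25) => 1998-04-02
;; 8. datewheel.anchor(2133-12-14) => 2133-12-14
;; 9. datewheel.lunge(14) => 2135-02-14
;; 10. datewheel.anchor(1858-01-16) => 1858-01-16
;; 11. datewheel.whichday() => Saturday
;; 12. datewheel.untilx(1857-02-10) => -340
;; 13. datewheel.lunge(1) => 1858-02-16


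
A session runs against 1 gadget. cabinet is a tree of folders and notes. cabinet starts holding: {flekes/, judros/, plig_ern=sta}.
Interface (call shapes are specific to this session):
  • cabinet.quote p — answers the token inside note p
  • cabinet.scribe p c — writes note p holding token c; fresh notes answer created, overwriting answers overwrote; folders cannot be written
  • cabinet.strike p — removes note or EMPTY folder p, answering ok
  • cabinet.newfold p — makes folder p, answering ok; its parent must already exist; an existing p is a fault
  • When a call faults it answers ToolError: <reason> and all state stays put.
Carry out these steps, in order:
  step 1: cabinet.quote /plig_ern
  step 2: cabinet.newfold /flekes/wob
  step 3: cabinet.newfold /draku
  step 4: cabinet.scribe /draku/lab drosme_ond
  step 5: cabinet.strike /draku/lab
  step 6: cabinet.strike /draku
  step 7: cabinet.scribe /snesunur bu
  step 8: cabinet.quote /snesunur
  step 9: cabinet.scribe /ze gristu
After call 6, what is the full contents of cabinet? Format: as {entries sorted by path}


Answer: {flekes/, flekes/wob/, judros/, plig_ern=sta}

Derivation:
% 1. cabinet.quote(p=/plig_ern) => sta
% 2. cabinet.newfold(p=/flekes/wob) => ok
% 3. cabinet.newfold(p=/draku) => ok
% 4. cabinet.scribe(p=/draku/lab, c=drosme_ond) => created
% 5. cabinet.strike(p=/draku/lab) => ok
% 6. cabinet.strike(p=/draku) => ok
% 7. cabinet.scribe(p=/snesunur, c=bu) => created
% 8. cabinet.quote(p=/snesunur) => bu
% 9. cabinet.scribe(p=/ze, c=gristu) => created


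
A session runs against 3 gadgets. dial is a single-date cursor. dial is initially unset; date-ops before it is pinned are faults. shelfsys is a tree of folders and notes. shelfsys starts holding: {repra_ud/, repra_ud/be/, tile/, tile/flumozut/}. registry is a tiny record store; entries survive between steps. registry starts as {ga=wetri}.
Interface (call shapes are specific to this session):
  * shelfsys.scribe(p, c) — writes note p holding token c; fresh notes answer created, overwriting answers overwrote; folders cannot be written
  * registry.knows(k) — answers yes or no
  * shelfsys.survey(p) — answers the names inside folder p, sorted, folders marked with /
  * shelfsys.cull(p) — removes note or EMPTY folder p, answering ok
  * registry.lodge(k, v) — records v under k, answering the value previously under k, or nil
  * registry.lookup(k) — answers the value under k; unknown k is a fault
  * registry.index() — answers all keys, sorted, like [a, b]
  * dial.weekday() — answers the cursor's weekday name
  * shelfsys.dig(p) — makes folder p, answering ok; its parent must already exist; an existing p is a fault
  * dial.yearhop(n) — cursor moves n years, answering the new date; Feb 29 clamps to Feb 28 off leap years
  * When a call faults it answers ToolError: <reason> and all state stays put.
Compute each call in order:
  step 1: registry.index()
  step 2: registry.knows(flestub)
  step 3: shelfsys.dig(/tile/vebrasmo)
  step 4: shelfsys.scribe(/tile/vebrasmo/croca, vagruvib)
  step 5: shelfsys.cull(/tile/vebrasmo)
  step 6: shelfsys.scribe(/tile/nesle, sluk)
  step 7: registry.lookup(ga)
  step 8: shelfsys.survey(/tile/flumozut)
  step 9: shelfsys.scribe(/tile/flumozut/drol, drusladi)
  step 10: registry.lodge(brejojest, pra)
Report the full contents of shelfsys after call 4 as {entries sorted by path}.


Answer: {repra_ud/, repra_ud/be/, tile/, tile/flumozut/, tile/vebrasmo/, tile/vebrasmo/croca=vagruvib}

Derivation:
-> registry.index()
<- [ga]
-> registry.knows(k=flestub)
<- no
-> shelfsys.dig(p=/tile/vebrasmo)
<- ok
-> shelfsys.scribe(p=/tile/vebrasmo/croca, c=vagruvib)
<- created
-> shelfsys.cull(p=/tile/vebrasmo)
<- ToolError: not empty
-> shelfsys.scribe(p=/tile/nesle, c=sluk)
<- created
-> registry.lookup(k=ga)
<- wetri
-> shelfsys.survey(p=/tile/flumozut)
<- []
-> shelfsys.scribe(p=/tile/flumozut/drol, c=drusladi)
<- created
-> registry.lodge(k=brejojest, v=pra)
<- nil


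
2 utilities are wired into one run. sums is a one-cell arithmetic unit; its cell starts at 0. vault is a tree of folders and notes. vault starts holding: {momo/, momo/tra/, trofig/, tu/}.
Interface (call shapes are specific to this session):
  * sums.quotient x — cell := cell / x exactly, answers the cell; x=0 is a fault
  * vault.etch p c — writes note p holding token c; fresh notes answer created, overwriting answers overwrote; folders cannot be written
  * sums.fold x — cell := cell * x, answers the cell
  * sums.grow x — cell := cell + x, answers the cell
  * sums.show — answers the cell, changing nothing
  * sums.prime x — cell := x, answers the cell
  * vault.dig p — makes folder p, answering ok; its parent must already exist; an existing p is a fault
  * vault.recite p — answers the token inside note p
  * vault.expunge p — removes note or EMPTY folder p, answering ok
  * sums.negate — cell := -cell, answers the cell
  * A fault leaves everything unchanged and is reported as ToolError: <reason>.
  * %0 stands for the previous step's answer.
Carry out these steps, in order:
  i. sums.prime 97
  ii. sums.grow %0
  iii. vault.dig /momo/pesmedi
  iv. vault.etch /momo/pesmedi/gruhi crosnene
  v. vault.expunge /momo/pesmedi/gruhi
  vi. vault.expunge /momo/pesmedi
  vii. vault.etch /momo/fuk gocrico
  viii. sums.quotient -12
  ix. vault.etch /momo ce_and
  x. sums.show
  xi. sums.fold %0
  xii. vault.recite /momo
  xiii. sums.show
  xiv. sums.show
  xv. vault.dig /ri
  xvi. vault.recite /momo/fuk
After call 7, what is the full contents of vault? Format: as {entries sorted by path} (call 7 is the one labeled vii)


Now I run prime(x→97), and get 97.
I run grow(x→%0), and get 194.
I try dig(p→/momo/pesmedi): ok.
I call etch(p→/momo/pesmedi/gruhi, c→crosnene), — result: created.
Then expunge(p→/momo/pesmedi/gruhi), which returns ok.
I run expunge(p→/momo/pesmedi): ok.
Invoking etch(p→/momo/fuk, c→gocrico), and see created.
Invoking quotient(x→-12), and see -97/6.
I invoke etch(p→/momo, c→ce_and), and get ToolError: is a directory.
I run show(), → -97/6.
I use fold(x→%0): 9409/36.
Invoking recite(p→/momo): ToolError: is a directory.
I run show(), giving 9409/36.
I invoke show(), and get 9409/36.
Next I call dig(p→/ri), yielding ok.
Next I call recite(p→/momo/fuk), and get gocrico.

Answer: {momo/, momo/fuk=gocrico, momo/tra/, trofig/, tu/}


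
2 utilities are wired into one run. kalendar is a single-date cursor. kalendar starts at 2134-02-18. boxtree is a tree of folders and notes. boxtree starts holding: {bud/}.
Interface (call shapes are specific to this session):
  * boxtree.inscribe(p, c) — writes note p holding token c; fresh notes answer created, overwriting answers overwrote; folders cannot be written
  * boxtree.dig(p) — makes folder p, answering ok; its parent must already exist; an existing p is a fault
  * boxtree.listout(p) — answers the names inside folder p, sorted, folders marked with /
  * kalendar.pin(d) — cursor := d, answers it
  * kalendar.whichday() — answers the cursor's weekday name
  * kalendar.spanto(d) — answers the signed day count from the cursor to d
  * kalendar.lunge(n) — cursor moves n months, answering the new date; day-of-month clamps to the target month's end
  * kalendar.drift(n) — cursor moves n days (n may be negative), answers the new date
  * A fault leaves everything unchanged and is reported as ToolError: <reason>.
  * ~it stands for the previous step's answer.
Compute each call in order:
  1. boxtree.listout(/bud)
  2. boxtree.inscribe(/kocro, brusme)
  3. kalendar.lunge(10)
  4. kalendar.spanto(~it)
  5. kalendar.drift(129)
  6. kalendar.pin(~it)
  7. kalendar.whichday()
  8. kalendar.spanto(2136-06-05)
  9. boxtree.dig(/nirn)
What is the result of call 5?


Invoking boxtree.listout on p='/bud': [].
I run boxtree.inscribe on p='/kocro', c='brusme', and get created.
I run kalendar.lunge on n='10': 2134-12-18.
I run kalendar.spanto on d='~it', giving 0.
I use kalendar.drift on n='129': 2135-04-26.
Next I call kalendar.pin on d='~it', which returns 2135-04-26.
Then kalendar.whichday, and get Tuesday.
I use kalendar.spanto on d='2136-06-05': 406.
I use boxtree.dig on p='/nirn', and get ok.

Answer: 2135-04-26


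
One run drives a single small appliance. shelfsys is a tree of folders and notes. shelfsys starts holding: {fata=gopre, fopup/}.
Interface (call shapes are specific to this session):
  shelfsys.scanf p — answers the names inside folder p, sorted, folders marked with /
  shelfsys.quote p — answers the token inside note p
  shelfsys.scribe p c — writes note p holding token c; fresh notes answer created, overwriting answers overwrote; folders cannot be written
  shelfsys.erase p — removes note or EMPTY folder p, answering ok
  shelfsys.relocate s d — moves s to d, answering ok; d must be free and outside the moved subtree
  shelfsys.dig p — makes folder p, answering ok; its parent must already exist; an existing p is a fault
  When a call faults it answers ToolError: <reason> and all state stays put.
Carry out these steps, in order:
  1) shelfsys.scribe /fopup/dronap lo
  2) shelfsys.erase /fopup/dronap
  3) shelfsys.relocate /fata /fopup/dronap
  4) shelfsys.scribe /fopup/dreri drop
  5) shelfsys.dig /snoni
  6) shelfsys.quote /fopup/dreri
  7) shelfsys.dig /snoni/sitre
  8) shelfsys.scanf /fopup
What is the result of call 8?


Answer: [dreri, dronap]

Derivation:
Step: scribe[p→/fopup/dronap; c→lo]
Result: created
Step: erase[p→/fopup/dronap]
Result: ok
Step: relocate[s→/fata; d→/fopup/dronap]
Result: ok
Step: scribe[p→/fopup/dreri; c→drop]
Result: created
Step: dig[p→/snoni]
Result: ok
Step: quote[p→/fopup/dreri]
Result: drop
Step: dig[p→/snoni/sitre]
Result: ok
Step: scanf[p→/fopup]
Result: [dreri, dronap]


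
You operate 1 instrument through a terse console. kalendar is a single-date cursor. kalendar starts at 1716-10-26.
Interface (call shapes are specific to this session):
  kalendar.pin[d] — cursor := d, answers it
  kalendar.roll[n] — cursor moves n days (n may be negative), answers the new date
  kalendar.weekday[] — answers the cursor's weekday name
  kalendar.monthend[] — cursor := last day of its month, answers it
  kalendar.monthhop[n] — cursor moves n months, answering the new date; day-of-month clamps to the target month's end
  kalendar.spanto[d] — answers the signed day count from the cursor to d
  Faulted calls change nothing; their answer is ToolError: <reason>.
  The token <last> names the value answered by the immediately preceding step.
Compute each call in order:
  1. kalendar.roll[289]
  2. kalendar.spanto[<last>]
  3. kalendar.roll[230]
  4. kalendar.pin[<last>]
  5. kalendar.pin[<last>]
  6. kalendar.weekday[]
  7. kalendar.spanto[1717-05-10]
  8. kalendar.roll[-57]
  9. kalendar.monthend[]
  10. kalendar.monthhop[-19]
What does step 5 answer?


# kalendar.roll(n: 289) => 1717-08-11
# kalendar.spanto(d: <last>) => 0
# kalendar.roll(n: 230) => 1718-03-29
# kalendar.pin(d: <last>) => 1718-03-29
# kalendar.pin(d: <last>) => 1718-03-29
# kalendar.weekday() => Tuesday
# kalendar.spanto(d: 1717-05-10) => -323
# kalendar.roll(n: -57) => 1718-01-31
# kalendar.monthend() => 1718-01-31
# kalendar.monthhop(n: -19) => 1716-06-30

Answer: 1718-03-29


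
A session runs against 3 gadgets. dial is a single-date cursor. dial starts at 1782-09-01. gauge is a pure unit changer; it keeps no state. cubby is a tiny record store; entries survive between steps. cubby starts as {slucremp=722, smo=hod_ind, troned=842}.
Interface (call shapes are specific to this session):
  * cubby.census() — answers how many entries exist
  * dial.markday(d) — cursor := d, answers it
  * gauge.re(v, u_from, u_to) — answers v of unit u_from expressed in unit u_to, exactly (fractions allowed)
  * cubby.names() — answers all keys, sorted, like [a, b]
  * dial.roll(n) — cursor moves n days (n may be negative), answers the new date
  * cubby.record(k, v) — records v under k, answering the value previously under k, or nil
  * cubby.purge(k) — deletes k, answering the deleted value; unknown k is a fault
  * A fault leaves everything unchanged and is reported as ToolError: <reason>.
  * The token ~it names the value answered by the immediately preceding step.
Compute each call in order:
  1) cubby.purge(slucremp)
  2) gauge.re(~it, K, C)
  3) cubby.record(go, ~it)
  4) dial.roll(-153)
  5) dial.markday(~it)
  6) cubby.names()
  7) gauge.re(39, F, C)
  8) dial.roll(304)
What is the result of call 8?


Using cubby.purge(k→slucremp), and get 722.
I call gauge.re(v→~it, u_from→K, u_to→C), giving 8977/20.
Invoking cubby.record(k→go, v→~it), yielding nil.
Calling dial.roll(n→-153), yielding 1782-04-01.
I invoke dial.markday(d→~it), giving 1782-04-01.
Then cubby.names, yielding [go, smo, troned].
Now I run gauge.re(v→39, u_from→F, u_to→C), and see 35/9.
Now I run dial.roll(n→304), which returns 1783-01-30.

Answer: 1783-01-30


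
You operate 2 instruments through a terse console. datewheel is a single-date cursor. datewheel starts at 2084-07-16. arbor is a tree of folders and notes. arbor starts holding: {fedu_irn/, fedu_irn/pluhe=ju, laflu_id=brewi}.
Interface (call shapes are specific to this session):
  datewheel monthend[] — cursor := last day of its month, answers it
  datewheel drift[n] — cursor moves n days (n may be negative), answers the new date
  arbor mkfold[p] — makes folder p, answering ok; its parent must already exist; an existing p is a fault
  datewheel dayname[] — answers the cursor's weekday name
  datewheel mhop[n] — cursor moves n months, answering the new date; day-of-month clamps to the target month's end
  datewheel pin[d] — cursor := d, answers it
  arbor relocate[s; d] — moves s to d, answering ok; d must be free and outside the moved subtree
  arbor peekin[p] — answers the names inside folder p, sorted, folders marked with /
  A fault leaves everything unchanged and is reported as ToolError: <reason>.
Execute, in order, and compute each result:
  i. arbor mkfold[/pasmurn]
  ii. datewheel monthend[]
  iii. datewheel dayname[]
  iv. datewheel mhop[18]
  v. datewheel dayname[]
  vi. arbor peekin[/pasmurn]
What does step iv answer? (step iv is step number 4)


> arbor mkfold p→/pasmurn
  ok
> datewheel monthend
  2084-07-31
> datewheel dayname
  Monday
> datewheel mhop n→18
  2086-01-31
> datewheel dayname
  Thursday
> arbor peekin p→/pasmurn
  []

Answer: 2086-01-31


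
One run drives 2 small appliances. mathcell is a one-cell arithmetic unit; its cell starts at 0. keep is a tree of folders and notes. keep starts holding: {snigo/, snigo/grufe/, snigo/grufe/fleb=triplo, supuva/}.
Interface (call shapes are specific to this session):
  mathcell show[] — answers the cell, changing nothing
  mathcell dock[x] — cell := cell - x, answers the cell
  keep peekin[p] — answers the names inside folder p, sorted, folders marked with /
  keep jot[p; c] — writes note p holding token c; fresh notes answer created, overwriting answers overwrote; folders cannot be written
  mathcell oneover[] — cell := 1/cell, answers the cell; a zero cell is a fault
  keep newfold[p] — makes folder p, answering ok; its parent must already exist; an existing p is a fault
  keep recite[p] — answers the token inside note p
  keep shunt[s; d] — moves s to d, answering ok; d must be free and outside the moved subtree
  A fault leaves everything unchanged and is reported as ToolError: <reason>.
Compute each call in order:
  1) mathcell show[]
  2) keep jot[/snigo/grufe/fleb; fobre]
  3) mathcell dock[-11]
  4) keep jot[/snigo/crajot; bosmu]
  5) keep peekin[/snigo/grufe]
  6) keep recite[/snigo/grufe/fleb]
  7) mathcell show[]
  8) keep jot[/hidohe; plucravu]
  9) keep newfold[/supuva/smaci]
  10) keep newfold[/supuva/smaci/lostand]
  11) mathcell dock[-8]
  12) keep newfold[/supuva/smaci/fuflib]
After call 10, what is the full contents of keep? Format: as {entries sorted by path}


Answer: {hidohe=plucravu, snigo/, snigo/crajot=bosmu, snigo/grufe/, snigo/grufe/fleb=fobre, supuva/, supuva/smaci/, supuva/smaci/lostand/}

Derivation:
% 1. mathcell show() : 0
% 2. keep jot(p='/snigo/grufe/fleb', c='fobre') : overwrote
% 3. mathcell dock(x='-11') : 11
% 4. keep jot(p='/snigo/crajot', c='bosmu') : created
% 5. keep peekin(p='/snigo/grufe') : [fleb]
% 6. keep recite(p='/snigo/grufe/fleb') : fobre
% 7. mathcell show() : 11
% 8. keep jot(p='/hidohe', c='plucravu') : created
% 9. keep newfold(p='/supuva/smaci') : ok
% 10. keep newfold(p='/supuva/smaci/lostand') : ok
% 11. mathcell dock(x='-8') : 19
% 12. keep newfold(p='/supuva/smaci/fuflib') : ok


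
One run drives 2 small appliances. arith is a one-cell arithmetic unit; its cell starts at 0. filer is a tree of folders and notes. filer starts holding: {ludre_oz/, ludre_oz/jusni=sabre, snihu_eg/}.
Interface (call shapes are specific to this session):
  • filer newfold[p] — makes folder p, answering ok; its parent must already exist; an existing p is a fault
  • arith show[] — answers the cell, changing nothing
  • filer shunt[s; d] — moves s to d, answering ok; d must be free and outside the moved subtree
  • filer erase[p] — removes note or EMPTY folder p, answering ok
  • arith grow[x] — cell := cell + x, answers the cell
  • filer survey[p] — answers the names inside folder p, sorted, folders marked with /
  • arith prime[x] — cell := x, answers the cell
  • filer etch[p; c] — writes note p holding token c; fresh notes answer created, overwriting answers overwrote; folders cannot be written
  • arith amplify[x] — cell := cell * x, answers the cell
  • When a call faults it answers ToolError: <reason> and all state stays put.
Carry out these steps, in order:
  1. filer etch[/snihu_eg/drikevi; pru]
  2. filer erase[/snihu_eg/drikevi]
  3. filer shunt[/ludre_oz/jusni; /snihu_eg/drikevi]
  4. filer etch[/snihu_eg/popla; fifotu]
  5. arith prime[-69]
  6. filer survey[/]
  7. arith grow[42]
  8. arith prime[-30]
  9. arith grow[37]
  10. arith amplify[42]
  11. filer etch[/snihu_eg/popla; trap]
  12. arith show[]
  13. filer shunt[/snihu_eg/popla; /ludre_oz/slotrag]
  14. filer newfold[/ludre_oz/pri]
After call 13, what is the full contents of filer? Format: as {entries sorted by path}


Answer: {ludre_oz/, ludre_oz/slotrag=trap, snihu_eg/, snihu_eg/drikevi=sabre}

Derivation:
// filer etch(/snihu_eg/drikevi, pru) ~> created
// filer erase(/snihu_eg/drikevi) ~> ok
// filer shunt(/ludre_oz/jusni, /snihu_eg/drikevi) ~> ok
// filer etch(/snihu_eg/popla, fifotu) ~> created
// arith prime(-69) ~> -69
// filer survey(/) ~> [ludre_oz/, snihu_eg/]
// arith grow(42) ~> -27
// arith prime(-30) ~> -30
// arith grow(37) ~> 7
// arith amplify(42) ~> 294
// filer etch(/snihu_eg/popla, trap) ~> overwrote
// arith show() ~> 294
// filer shunt(/snihu_eg/popla, /ludre_oz/slotrag) ~> ok
// filer newfold(/ludre_oz/pri) ~> ok
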